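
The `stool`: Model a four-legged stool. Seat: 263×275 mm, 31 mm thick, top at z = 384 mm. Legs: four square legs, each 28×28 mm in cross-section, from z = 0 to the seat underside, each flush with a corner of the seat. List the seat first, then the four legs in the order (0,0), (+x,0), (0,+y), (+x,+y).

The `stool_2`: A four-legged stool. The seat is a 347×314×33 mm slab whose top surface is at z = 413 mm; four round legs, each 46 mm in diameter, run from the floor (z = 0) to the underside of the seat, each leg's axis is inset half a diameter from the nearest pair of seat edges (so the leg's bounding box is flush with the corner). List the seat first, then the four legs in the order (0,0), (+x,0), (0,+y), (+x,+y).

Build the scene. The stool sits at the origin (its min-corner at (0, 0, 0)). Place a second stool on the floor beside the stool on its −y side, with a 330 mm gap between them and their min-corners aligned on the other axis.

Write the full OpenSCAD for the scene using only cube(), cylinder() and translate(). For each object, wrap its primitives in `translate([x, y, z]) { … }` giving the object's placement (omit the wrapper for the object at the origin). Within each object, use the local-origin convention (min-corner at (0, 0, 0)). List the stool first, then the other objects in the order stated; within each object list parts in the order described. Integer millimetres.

translate([0, 0, 353]) cube([263, 275, 31]);
cube([28, 28, 353]);
translate([235, 0, 0]) cube([28, 28, 353]);
translate([0, 247, 0]) cube([28, 28, 353]);
translate([235, 247, 0]) cube([28, 28, 353]);
translate([0, -644, 0]) {
  translate([0, 0, 380]) cube([347, 314, 33]);
  translate([23, 23, 0]) cylinder(h = 380, r = 23);
  translate([324, 23, 0]) cylinder(h = 380, r = 23);
  translate([23, 291, 0]) cylinder(h = 380, r = 23);
  translate([324, 291, 0]) cylinder(h = 380, r = 23);
}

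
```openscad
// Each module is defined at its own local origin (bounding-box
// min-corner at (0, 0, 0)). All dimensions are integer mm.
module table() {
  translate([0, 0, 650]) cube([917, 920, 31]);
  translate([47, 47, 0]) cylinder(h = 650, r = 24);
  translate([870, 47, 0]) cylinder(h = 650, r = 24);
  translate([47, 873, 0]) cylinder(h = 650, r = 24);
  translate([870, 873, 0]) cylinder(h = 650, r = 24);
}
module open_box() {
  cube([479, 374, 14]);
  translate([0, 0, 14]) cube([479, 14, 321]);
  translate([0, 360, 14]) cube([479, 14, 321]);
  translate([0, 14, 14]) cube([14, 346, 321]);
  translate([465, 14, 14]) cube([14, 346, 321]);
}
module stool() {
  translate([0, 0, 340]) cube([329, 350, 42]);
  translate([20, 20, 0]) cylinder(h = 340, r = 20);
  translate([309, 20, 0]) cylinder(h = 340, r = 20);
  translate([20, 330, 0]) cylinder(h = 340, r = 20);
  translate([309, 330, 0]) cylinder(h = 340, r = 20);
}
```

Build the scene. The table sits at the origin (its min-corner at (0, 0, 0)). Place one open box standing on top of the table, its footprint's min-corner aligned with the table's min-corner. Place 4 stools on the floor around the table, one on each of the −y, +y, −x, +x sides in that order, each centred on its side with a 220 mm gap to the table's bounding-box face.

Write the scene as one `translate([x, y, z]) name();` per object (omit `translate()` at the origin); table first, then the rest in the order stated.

table();
translate([0, 0, 681]) open_box();
translate([294, -570, 0]) stool();
translate([294, 1140, 0]) stool();
translate([-549, 285, 0]) stool();
translate([1137, 285, 0]) stool();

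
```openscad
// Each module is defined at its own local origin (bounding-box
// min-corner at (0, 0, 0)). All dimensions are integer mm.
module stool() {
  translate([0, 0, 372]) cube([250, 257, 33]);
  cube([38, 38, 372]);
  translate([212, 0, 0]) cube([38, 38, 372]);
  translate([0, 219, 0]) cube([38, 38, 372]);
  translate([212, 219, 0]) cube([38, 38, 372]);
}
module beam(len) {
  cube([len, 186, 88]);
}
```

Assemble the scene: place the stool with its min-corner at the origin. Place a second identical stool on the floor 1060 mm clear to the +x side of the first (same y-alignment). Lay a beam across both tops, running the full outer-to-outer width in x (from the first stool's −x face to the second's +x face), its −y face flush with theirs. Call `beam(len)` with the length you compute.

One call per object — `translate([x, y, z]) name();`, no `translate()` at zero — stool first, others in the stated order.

stool();
translate([1310, 0, 0]) stool();
translate([0, 0, 405]) beam(1560);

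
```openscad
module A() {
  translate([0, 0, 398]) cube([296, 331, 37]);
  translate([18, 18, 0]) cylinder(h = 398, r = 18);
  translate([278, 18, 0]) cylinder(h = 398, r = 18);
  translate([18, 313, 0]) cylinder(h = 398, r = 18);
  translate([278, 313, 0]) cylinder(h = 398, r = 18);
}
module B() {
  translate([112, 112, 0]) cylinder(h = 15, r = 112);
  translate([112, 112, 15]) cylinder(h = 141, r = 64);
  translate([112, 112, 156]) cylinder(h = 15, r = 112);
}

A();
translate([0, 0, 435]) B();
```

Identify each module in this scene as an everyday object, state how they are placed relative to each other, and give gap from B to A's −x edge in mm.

The spool's min-x is at 0; the stool's min-x is 0; gap = 0 mm.

A is a stool. B is a spool. The spool is on top of the stool. The gap from the spool to the stool's −x edge is 0 mm.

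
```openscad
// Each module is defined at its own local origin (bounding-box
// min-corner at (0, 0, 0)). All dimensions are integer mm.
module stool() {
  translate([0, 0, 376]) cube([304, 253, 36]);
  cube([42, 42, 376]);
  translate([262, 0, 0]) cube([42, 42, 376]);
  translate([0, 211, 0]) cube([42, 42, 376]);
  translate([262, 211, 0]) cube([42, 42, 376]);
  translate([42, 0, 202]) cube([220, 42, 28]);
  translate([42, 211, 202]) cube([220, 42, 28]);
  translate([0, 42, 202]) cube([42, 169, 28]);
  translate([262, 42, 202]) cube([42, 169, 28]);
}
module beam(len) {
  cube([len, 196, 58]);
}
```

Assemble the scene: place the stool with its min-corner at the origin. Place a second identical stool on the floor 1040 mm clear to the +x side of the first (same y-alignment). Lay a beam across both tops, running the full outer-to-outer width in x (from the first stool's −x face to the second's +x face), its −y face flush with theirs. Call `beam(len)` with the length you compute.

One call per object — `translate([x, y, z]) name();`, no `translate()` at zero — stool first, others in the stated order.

stool();
translate([1344, 0, 0]) stool();
translate([0, 0, 412]) beam(1648);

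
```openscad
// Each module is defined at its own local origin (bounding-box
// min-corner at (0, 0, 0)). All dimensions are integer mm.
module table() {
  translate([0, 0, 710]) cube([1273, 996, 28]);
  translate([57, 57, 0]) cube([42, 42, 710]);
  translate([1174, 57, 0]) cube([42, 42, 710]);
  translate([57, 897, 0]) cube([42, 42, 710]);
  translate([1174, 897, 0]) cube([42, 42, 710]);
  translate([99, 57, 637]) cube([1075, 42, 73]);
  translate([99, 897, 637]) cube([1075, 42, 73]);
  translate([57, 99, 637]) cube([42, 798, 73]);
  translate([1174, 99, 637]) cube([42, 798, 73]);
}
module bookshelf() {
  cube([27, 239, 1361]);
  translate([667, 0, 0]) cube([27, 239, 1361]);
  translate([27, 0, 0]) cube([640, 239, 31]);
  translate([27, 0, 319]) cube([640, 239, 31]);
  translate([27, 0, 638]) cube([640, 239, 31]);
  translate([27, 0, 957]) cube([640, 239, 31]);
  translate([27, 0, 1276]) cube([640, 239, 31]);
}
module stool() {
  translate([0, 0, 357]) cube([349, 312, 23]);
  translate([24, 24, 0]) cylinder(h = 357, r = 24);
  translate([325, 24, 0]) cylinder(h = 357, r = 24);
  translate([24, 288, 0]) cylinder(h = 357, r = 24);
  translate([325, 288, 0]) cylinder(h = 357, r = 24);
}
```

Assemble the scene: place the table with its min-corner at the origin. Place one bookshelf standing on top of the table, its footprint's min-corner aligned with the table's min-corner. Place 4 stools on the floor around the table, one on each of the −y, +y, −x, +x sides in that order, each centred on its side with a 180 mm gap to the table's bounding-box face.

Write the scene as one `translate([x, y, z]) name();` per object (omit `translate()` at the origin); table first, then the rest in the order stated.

table();
translate([0, 0, 738]) bookshelf();
translate([462, -492, 0]) stool();
translate([462, 1176, 0]) stool();
translate([-529, 342, 0]) stool();
translate([1453, 342, 0]) stool();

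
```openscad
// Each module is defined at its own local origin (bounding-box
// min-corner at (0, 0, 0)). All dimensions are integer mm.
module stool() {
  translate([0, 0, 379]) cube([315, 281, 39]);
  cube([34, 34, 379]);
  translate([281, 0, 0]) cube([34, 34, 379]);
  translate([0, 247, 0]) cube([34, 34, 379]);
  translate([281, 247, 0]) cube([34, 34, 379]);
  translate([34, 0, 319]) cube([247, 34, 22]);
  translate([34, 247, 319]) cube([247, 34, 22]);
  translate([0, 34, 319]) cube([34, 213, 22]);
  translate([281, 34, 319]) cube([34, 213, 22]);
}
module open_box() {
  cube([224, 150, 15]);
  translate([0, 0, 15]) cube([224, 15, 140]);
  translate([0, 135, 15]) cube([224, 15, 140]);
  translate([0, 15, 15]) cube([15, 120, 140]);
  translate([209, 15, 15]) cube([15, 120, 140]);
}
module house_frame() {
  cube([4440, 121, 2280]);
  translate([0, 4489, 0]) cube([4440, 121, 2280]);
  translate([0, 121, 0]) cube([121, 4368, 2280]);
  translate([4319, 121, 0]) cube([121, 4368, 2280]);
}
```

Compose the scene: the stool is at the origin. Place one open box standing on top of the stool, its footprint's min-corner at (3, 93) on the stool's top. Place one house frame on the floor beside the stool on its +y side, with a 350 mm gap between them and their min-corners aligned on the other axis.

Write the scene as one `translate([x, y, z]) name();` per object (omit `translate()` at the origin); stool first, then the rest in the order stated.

stool();
translate([3, 93, 418]) open_box();
translate([0, 631, 0]) house_frame();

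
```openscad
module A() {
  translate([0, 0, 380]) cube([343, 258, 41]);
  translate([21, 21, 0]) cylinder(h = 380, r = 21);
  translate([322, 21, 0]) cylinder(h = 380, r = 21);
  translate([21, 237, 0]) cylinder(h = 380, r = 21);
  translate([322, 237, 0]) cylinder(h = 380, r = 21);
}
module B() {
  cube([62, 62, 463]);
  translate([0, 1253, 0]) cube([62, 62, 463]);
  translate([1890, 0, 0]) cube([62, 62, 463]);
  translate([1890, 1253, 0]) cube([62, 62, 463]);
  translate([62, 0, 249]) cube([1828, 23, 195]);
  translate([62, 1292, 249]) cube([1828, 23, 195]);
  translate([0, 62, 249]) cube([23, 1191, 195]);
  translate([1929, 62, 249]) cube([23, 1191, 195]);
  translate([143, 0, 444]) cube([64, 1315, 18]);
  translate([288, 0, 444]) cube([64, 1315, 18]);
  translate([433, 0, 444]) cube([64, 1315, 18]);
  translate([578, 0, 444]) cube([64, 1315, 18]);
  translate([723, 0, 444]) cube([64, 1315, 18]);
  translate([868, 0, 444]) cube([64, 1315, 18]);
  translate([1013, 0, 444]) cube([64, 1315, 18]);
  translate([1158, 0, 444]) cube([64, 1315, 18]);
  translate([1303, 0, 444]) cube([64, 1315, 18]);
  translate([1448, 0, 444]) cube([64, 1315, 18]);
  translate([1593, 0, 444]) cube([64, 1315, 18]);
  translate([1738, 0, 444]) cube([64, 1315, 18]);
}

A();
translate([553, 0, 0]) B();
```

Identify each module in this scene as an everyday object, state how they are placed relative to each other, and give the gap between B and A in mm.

The bed frame's nearest face is 210 mm from the stool's +x face.

A is a stool. B is a bed frame. The bed frame is on the floor beside the stool on its +x side. The gap between the bed frame and the stool is 210 mm.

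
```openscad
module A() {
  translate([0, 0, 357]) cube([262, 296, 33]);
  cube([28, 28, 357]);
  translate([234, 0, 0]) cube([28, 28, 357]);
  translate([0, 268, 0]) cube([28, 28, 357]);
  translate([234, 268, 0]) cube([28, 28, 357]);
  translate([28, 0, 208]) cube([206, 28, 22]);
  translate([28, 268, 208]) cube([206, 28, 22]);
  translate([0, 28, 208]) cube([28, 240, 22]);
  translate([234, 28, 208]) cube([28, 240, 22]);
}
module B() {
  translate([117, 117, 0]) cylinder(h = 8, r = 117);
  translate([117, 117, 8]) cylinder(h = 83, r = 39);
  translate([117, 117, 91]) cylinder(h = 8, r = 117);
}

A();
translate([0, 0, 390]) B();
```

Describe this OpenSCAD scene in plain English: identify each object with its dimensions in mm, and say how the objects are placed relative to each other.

A is a simple wooden stool: a rectangular seat 262 mm (x) by 296 mm (y), 33 mm thick, top face at z = 390 mm, on four square legs, each 28×28 mm in cross-section. The legs rest on z = 0, each flush with a corner of the seat. Four stretchers, 28 mm wide and 22 mm tall, connect adjacent legs with their undersides at z = 208 mm, each running between the inner faces of the legs it joins and aligned with the legs' outer faces on the other axis.

B is a spool: two coaxial disc flanges of radius 117 mm and thickness 8 mm, joined by a core cylinder of radius 39 mm and height 83 mm. The lower flange rests on z = 0 and the three cylinders share a vertical axis.

The spool is on top of the stool.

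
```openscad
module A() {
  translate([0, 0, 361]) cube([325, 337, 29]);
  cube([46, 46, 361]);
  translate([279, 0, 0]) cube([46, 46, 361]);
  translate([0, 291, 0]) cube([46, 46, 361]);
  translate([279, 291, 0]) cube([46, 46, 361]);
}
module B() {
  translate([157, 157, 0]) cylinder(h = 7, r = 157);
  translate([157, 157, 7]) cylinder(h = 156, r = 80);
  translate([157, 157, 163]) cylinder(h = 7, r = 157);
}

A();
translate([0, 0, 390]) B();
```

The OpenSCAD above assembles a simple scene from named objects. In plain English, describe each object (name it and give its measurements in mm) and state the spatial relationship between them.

A is a four-legged stool. The seat is a 325×337×29 mm slab whose top surface is at z = 390 mm; four square legs, each 46×46 mm in cross-section, run from the floor (z = 0) to the underside of the seat, each flush with a corner of the seat.

B is a spool: two coaxial disc flanges of radius 157 mm and thickness 7 mm, joined by a core cylinder of radius 80 mm and height 156 mm. The lower flange rests on z = 0 and the three cylinders share a vertical axis.

The spool is on top of the stool.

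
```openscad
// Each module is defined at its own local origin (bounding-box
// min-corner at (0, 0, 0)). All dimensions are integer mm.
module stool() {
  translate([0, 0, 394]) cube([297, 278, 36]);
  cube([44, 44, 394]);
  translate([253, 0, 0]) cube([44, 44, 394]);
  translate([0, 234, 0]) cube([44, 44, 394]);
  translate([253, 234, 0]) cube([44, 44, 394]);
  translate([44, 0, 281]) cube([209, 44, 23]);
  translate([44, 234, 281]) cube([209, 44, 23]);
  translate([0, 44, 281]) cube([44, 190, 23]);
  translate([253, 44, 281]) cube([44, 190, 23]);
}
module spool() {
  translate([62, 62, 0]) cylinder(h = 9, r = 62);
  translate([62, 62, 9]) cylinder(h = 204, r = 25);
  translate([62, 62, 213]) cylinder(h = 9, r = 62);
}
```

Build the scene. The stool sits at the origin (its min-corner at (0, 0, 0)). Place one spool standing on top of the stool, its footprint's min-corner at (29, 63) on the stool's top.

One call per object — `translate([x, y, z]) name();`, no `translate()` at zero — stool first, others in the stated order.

stool();
translate([29, 63, 430]) spool();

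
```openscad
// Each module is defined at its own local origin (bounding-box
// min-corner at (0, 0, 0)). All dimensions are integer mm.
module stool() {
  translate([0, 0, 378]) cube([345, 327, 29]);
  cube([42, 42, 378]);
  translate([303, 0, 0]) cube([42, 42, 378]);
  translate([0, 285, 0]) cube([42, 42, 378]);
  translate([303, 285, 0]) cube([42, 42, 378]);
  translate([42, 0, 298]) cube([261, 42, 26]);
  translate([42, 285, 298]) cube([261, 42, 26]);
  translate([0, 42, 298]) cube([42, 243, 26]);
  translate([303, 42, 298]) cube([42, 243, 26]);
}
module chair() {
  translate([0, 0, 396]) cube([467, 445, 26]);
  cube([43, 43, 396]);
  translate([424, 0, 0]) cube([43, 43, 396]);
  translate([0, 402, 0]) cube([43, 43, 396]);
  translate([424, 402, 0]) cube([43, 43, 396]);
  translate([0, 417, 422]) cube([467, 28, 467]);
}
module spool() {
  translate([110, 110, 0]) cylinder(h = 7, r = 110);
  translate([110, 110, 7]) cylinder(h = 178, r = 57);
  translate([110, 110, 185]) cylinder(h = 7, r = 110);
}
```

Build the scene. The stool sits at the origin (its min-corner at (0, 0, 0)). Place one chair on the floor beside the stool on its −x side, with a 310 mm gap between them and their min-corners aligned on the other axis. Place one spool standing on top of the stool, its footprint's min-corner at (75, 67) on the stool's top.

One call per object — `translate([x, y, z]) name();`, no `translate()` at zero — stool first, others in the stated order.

stool();
translate([-777, 0, 0]) chair();
translate([75, 67, 407]) spool();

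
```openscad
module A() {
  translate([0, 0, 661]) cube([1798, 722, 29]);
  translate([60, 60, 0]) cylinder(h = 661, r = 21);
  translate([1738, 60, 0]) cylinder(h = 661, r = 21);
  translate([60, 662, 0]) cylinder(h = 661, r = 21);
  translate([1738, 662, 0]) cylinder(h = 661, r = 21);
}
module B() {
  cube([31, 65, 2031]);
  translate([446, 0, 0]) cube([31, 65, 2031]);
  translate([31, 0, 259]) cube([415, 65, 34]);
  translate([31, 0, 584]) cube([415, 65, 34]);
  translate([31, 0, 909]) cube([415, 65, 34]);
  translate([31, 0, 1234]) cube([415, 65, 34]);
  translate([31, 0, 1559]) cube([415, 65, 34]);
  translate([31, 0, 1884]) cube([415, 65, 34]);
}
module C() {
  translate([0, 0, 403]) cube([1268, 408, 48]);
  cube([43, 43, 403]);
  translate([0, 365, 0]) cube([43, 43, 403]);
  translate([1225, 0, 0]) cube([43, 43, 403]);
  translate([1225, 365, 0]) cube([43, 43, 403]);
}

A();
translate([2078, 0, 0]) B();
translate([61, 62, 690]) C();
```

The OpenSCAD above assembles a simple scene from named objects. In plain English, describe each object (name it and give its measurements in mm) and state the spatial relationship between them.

A is a rectangular dining table. The top is 1798×722×29 mm with its upper surface at z = 690 mm. It stands on four round legs of 42 mm diameter, each leg's bounding box inset 39 mm from the nearest pair of top edges, running from the floor to the underside of the top.

B is a straight ladder. Two 31×65 mm vertical rails, 2031 mm tall, stand 477 mm apart (outside-to-outside) with their front faces coplanar on the −y side. 6 rungs, each 65 mm deep and 34 mm tall, span between the inner faces of the rails, front faces flush with the rails. The lowest rung's underside is at z = 259 mm and rungs are spaced 325 mm apart (underside to underside).

C is a bench: a 1268×408 mm seat slab, 48 mm thick, top at z = 451 mm, on four 43×43 mm square legs flush with the seat corners and standing on z = 0.

The ladder is on the floor beside the table on its +x side. The bench is on top of the table.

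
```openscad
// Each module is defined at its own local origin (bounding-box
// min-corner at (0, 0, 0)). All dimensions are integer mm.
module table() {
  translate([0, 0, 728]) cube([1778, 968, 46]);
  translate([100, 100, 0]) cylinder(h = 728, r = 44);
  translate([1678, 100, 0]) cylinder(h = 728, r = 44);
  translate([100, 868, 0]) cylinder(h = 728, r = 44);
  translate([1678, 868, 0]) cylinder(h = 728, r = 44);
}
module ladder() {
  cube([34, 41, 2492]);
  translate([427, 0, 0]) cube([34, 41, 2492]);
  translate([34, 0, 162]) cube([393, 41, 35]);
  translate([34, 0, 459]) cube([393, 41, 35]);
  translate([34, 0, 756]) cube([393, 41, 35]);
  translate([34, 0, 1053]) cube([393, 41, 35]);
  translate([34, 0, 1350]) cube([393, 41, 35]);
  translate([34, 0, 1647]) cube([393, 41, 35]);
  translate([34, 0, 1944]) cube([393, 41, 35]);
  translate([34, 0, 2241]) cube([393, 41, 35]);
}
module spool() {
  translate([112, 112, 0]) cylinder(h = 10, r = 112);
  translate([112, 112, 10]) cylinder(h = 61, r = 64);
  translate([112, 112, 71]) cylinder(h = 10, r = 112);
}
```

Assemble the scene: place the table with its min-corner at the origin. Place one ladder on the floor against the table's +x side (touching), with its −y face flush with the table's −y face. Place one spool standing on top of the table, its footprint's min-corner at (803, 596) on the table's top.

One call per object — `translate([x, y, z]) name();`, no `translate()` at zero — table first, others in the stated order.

table();
translate([1778, 0, 0]) ladder();
translate([803, 596, 774]) spool();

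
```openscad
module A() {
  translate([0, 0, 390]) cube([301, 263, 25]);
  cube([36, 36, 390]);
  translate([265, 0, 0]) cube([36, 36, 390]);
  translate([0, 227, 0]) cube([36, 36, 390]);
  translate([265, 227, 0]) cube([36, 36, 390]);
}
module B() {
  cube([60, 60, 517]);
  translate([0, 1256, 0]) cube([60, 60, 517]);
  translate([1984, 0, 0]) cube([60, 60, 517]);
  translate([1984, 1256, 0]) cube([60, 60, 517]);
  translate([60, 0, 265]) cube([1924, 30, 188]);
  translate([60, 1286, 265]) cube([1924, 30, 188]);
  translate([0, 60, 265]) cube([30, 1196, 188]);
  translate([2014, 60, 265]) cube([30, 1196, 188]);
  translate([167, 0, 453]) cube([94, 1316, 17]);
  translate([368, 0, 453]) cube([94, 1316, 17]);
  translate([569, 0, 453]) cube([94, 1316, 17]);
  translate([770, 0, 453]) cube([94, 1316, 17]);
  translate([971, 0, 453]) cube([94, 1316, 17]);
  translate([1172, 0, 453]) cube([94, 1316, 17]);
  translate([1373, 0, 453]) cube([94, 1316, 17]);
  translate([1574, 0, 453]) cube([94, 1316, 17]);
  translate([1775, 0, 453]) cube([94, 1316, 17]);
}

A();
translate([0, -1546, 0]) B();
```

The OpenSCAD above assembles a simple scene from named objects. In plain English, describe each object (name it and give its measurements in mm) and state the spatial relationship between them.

A is a simple wooden stool: a rectangular seat 301 mm (x) by 263 mm (y), 25 mm thick, top face at z = 415 mm, on four square legs, each 36×36 mm in cross-section. The legs rest on z = 0, each flush with a corner of the seat.

B is a bed frame 2044 mm long (x) by 1316 mm wide (y). Four 60×60 mm corner posts, 517 mm tall, at the corners of the footprint. Four rails of 30 mm thickness and 188 mm height run between adjacent posts with their undersides at z = 265 mm, their outer faces flush with the outside of the frame (the two x-running rails run between the posts' inner faces; the two y-running rails run between the posts' inner faces). 9 slats, each 94 mm wide (x) and 17 mm thick, lie across the top of the two x-running rails, running the full 1316 mm width of the frame in y; the slats are evenly spaced along x between the inner faces of the end posts with equal gaps (rounded down to the nearest mm) at the −x end and between each pair — any rounding remainder accumulates at the +x end.

The bed frame is on the floor beside the stool on its −y side.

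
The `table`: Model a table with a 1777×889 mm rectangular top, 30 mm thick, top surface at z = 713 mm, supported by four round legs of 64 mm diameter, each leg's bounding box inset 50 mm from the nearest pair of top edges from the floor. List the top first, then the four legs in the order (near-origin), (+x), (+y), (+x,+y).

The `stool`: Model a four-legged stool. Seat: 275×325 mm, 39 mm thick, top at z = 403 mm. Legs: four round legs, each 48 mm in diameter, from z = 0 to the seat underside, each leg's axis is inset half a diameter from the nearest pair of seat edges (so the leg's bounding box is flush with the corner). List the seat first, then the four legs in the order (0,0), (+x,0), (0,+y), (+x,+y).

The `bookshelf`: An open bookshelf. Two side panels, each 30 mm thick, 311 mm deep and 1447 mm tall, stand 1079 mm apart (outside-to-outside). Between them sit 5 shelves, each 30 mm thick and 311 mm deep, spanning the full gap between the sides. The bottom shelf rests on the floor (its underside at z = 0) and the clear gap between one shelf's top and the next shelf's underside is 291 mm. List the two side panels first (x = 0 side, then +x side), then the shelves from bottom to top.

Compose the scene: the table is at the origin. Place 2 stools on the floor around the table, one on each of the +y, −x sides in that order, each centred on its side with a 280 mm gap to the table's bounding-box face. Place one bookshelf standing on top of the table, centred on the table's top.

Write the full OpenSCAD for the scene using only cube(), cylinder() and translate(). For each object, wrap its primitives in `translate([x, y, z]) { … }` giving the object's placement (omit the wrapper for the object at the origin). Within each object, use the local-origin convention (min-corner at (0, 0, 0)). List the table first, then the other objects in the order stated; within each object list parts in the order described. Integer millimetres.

translate([0, 0, 683]) cube([1777, 889, 30]);
translate([82, 82, 0]) cylinder(h = 683, r = 32);
translate([1695, 82, 0]) cylinder(h = 683, r = 32);
translate([82, 807, 0]) cylinder(h = 683, r = 32);
translate([1695, 807, 0]) cylinder(h = 683, r = 32);
translate([751, 1169, 0]) {
  translate([0, 0, 364]) cube([275, 325, 39]);
  translate([24, 24, 0]) cylinder(h = 364, r = 24);
  translate([251, 24, 0]) cylinder(h = 364, r = 24);
  translate([24, 301, 0]) cylinder(h = 364, r = 24);
  translate([251, 301, 0]) cylinder(h = 364, r = 24);
}
translate([-555, 282, 0]) {
  translate([0, 0, 364]) cube([275, 325, 39]);
  translate([24, 24, 0]) cylinder(h = 364, r = 24);
  translate([251, 24, 0]) cylinder(h = 364, r = 24);
  translate([24, 301, 0]) cylinder(h = 364, r = 24);
  translate([251, 301, 0]) cylinder(h = 364, r = 24);
}
translate([349, 289, 713]) {
  cube([30, 311, 1447]);
  translate([1049, 0, 0]) cube([30, 311, 1447]);
  translate([30, 0, 0]) cube([1019, 311, 30]);
  translate([30, 0, 321]) cube([1019, 311, 30]);
  translate([30, 0, 642]) cube([1019, 311, 30]);
  translate([30, 0, 963]) cube([1019, 311, 30]);
  translate([30, 0, 1284]) cube([1019, 311, 30]);
}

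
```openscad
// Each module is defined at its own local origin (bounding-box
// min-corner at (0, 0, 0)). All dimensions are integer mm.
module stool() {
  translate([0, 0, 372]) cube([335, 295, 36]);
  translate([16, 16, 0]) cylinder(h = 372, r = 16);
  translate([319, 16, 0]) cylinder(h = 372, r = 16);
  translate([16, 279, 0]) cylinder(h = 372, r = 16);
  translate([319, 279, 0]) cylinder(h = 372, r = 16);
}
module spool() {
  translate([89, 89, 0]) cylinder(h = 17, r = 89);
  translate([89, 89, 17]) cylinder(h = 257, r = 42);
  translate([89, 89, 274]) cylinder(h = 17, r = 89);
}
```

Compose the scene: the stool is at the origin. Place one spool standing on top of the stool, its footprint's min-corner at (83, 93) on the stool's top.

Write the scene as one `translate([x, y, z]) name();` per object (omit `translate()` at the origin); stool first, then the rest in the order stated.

stool();
translate([83, 93, 408]) spool();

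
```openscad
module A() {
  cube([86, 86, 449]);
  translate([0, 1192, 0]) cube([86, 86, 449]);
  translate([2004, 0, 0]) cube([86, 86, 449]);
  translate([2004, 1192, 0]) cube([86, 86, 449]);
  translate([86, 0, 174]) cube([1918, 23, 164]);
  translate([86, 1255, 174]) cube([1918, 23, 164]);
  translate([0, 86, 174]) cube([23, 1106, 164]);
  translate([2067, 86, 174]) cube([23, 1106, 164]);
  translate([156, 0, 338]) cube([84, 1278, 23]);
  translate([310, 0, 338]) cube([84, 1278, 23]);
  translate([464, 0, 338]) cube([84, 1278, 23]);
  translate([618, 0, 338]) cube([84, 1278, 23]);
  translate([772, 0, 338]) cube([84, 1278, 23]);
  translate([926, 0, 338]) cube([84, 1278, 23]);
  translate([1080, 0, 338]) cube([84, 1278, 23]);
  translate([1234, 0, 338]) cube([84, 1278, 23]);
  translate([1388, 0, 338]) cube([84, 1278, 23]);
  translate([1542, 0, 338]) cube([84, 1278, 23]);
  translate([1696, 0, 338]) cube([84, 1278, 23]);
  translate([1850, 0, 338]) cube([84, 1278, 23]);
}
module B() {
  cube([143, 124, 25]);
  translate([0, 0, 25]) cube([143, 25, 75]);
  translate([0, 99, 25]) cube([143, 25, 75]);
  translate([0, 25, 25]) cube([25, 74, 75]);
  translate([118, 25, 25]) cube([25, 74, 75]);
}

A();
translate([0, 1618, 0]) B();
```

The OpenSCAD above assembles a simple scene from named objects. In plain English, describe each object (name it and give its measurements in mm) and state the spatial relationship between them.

A is a bed frame 2090 mm long (x) by 1278 mm wide (y). Four 86×86 mm corner posts, 449 mm tall, at the corners of the footprint. Four rails of 23 mm thickness and 164 mm height run between adjacent posts with their undersides at z = 174 mm, their outer faces flush with the outside of the frame (the two x-running rails run between the posts' inner faces; the two y-running rails run between the posts' inner faces). 12 slats, each 84 mm wide (x) and 23 mm thick, lie across the top of the two x-running rails, running the full 1278 mm width of the frame in y; the slats are evenly spaced along x between the inner faces of the end posts with equal gaps (rounded down to the nearest mm) at the −x end and between each pair — any rounding remainder accumulates at the +x end.

B is an open storage box with external size 143×124×100 mm and wall thickness 25 mm (the base is also 25 mm thick). The base covers the whole footprint; the four walls stand on the base, with the y-facing walls full-width and the x-facing walls fitting between their inner faces.

The open box is on the floor beside the bed frame on its +y side.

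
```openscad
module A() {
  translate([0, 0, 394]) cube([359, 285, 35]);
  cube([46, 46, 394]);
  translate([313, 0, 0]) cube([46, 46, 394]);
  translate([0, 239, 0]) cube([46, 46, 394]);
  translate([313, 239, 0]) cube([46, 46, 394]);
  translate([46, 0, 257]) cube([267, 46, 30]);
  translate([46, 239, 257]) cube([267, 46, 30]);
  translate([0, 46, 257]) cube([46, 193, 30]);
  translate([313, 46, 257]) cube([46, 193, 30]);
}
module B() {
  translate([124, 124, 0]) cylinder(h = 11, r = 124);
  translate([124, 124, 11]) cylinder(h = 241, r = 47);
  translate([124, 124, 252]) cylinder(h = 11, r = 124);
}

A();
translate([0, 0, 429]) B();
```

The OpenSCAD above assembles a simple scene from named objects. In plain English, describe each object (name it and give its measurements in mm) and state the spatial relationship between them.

A is a simple wooden stool: a rectangular seat 359 mm (x) by 285 mm (y), 35 mm thick, top face at z = 429 mm, on four square legs, each 46×46 mm in cross-section. The legs rest on z = 0, each flush with a corner of the seat. Four stretchers, 46 mm wide and 30 mm tall, connect adjacent legs with their undersides at z = 257 mm, each running between the inner faces of the legs it joins and aligned with the legs' outer faces on the other axis.

B is a spool: two coaxial disc flanges of radius 124 mm and thickness 11 mm, joined by a core cylinder of radius 47 mm and height 241 mm. The lower flange rests on z = 0 and the three cylinders share a vertical axis.

The spool is on top of the stool.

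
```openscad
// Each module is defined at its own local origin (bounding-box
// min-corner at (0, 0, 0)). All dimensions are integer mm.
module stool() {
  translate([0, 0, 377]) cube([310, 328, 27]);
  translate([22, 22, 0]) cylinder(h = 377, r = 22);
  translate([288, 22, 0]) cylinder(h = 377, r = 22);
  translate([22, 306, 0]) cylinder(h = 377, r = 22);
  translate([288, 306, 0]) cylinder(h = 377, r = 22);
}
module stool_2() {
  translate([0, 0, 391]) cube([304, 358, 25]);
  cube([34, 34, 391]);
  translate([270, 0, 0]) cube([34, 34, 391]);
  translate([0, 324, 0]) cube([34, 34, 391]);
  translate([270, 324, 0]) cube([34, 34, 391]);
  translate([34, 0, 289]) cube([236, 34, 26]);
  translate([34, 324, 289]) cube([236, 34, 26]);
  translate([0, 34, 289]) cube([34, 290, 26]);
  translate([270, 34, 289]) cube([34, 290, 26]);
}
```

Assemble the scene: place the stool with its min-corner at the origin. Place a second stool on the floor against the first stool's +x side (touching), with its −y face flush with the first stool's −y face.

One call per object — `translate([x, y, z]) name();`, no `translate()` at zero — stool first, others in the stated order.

stool();
translate([310, 0, 0]) stool_2();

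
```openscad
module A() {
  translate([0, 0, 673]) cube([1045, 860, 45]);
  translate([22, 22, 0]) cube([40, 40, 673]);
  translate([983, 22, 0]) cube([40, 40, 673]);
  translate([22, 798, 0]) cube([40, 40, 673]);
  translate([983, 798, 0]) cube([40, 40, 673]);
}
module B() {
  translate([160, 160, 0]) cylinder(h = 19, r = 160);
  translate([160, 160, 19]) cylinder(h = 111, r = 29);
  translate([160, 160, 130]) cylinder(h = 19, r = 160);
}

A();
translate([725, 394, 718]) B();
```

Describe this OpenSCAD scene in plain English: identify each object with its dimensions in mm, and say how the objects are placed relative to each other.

A is a rectangular dining table. The top is 1045×860×45 mm with its upper surface at z = 718 mm. It stands on four 40×40 mm square legs, each inset 22 mm from the nearest pair of top edges, running from the floor to the underside of the top.

B is a spool: two coaxial disc flanges of radius 160 mm and thickness 19 mm, joined by a core cylinder of radius 29 mm and height 111 mm. The lower flange rests on z = 0 and the three cylinders share a vertical axis.

The spool is on top of the table.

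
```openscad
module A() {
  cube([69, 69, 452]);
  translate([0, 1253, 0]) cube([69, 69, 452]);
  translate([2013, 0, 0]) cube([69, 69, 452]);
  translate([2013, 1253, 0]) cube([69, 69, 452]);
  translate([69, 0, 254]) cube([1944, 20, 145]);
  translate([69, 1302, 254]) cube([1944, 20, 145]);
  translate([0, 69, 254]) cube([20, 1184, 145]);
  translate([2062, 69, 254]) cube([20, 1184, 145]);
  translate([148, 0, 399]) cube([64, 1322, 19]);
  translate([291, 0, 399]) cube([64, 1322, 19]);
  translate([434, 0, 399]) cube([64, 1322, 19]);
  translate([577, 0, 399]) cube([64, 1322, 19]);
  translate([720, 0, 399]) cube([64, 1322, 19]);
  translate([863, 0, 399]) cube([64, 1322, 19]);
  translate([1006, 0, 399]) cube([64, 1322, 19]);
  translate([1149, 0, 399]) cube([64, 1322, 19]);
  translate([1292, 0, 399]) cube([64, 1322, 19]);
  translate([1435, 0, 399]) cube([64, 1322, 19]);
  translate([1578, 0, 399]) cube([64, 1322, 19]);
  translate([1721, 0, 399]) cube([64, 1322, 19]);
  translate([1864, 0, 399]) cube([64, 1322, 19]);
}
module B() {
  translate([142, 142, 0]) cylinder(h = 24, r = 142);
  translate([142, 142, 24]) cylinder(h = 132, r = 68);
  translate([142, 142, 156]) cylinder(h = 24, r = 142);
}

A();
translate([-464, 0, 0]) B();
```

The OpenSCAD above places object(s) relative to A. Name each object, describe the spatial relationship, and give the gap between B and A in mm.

A is a bed frame. B is a spool. The spool is on the floor beside the bed frame on its −x side. The gap between the spool and the bed frame is 180 mm.

The spool's nearest face is 180 mm from the bed frame's −x face.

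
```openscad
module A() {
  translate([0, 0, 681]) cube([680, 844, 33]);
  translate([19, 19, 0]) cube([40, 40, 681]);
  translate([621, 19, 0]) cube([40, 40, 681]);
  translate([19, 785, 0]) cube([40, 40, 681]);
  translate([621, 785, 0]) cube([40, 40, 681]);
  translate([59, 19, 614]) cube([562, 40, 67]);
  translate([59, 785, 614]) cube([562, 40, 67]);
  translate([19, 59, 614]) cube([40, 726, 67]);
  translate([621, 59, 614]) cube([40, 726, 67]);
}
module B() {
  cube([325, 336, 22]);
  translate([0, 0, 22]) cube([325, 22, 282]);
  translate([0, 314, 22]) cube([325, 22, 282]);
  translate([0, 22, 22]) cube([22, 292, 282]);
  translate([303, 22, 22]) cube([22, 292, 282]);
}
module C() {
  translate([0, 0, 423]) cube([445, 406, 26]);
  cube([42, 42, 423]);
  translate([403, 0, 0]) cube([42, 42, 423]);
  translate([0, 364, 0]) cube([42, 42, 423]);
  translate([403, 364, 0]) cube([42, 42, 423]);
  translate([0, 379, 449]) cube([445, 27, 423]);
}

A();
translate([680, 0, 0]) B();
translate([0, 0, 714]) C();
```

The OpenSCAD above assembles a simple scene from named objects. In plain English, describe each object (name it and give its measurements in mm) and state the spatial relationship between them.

A is a table: top 680 mm (x) × 844 mm (y), 33 mm thick, upper face at z = 714 mm, on four 40×40 mm square legs, each inset 19 mm from the nearest pair of top edges, running from z = 0 to the bottom of the top. Four apron rails, 40 mm thick and 67 mm tall, run between adjacent legs with their top edges flush with the underside of the top and their outer faces flush with the legs' outer faces.

B is an open storage box with external size 325×336×304 mm and wall thickness 22 mm (the base is also 22 mm thick). The base covers the whole footprint; the four walls stand on the base, with the y-facing walls full-width and the x-facing walls fitting between their inner faces.

C is a chair: 445×406 mm seat, 26 mm thick, top at z = 449 mm, on four 42 mm square corner legs flush with the seat edges. A 27 mm thick backrest slab spans the full seat width, extending 423 mm above the seat top, its back face flush with the seat's +y edge.

The open box is against the table's +x side, with their −y faces flush. The chair is on top of the table.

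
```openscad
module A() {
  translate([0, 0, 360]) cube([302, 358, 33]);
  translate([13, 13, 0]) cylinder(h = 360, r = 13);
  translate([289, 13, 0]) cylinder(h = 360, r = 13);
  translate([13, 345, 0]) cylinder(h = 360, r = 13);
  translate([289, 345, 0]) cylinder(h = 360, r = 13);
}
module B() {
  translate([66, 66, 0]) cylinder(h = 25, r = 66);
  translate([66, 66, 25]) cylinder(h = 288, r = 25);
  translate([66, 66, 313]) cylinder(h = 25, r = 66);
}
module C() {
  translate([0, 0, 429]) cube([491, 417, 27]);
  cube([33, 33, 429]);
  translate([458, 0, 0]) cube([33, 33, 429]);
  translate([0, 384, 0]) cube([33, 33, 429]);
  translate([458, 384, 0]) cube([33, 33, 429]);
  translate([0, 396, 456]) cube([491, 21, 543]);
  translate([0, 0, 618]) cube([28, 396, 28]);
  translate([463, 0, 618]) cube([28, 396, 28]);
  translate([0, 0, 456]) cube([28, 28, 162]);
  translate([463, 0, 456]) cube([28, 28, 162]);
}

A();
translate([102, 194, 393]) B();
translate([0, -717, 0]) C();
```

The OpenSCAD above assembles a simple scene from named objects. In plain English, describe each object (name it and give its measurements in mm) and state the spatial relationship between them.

A is a four-legged stool. The seat is a 302×358×33 mm slab whose top surface is at z = 393 mm; four round legs, each 26 mm in diameter, run from the floor (z = 0) to the underside of the seat, each leg's axis is inset half a diameter from the nearest pair of seat edges (so the leg's bounding box is flush with the corner).

B is a spool: two coaxial disc flanges of radius 66 mm and thickness 25 mm, joined by a core cylinder of radius 25 mm and height 288 mm. The lower flange rests on z = 0 and the three cylinders share a vertical axis.

C is a chair. The seat is a 491×417×27 mm slab with its top at z = 456 mm, on four 33×33 mm corner legs (flush with the seat edges, standing on z = 0). A flat backrest 21 mm thick, 543 mm tall, spans the full seat width and rises from the seat top along its +y edge, rear face flush with the rear of the seat. Two armrests of 28×28 mm section run along each side from the seat's front edge to the front of the backrest, top faces 190 mm above the seat top and outer faces flush with the seat's x-edges; a 28×28 mm post under the front of each armrest stands on the seat at the front corner.

The spool is on top of the stool. The chair is on the floor beside the stool on its −y side.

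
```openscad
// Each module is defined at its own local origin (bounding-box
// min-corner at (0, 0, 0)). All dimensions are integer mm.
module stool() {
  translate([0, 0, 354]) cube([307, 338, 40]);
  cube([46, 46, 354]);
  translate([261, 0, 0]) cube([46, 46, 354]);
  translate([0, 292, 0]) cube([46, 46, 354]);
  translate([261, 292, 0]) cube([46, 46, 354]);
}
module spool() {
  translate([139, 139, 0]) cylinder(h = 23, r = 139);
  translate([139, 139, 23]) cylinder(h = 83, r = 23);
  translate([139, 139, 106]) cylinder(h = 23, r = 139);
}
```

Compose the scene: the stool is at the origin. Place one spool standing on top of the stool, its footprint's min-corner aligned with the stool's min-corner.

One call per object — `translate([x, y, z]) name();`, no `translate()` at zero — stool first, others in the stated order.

stool();
translate([0, 0, 394]) spool();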